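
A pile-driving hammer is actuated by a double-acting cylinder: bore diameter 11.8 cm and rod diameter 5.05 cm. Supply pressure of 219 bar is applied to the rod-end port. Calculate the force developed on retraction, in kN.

F ≈ 196 kN

Rod-side annular area A_ann = π/4 × (11.8² − 5.05²) = 89.33 cm^2
On retraction the pressure acts on the annular area (bore minus rod).
F = P × A_ann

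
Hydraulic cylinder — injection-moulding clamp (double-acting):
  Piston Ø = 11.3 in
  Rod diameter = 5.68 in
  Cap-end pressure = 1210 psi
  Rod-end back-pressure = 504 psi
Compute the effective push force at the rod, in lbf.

Cap-side area A_cap = π/4 × (11.3 in)² = 100.3 in^2
Rod-side annular area A_ann = π/4 × (11.3² − 5.68²) = 74.95 in^2
Net thrust = P_cap·A_cap − P_rod·A_ann = 1.213e5 lbf − 37770 lbf

F ≈ 83600 lbf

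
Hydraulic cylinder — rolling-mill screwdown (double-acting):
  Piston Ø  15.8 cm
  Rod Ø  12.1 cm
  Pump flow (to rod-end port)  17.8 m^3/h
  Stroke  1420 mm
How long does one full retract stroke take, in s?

Rod-side annular area A_ann = π/4 × (15.8² − 12.1²) = 81.08 cm^2
Swept volume V = A × L; t = V / Q = A·L / Q

t ≈ 2.33 s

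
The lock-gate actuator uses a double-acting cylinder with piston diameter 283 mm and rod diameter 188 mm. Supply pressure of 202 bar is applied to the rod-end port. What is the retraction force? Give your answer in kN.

F ≈ 710 kN

Rod-side annular area A_ann = π/4 × (283² − 188²) = 35140 mm^2
On retraction the pressure acts on the annular area (bore minus rod).
F = P × A_ann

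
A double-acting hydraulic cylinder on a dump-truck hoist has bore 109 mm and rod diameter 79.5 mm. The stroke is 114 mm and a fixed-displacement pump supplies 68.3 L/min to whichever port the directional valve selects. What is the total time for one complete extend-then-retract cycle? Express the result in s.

t ≈ 1.37 s

Cap-side area A_cap = π/4 × (109 mm)² = 9331 mm^2
Rod-side annular area A_ann = π/4 × (109² − 79.5²) = 4367 mm^2
t_ext = A_cap·L/Q = 0.9345 s
t_ret = A_ann·L/Q = 0.4374 s
t_cycle = t_ext + t_ret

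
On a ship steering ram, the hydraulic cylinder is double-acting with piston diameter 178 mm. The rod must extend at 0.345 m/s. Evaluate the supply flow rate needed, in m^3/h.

Q ≈ 30.9 m^3/h

Cap-side area A_cap = π/4 × (178 mm)² = 24880 mm^2
Q = A × v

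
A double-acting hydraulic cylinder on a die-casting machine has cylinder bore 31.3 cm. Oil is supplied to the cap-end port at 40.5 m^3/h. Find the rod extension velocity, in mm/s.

Cap-side area A_cap = π/4 × (31.3 cm)² = 769.4 cm^2
v = Q / A

v ≈ 146 mm/s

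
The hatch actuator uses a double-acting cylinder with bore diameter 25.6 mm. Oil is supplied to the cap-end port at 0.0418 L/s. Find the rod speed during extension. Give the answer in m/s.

Cap-side area A_cap = π/4 × (25.6 mm)² = 514.7 mm^2
v = Q / A

v ≈ 0.0812 m/s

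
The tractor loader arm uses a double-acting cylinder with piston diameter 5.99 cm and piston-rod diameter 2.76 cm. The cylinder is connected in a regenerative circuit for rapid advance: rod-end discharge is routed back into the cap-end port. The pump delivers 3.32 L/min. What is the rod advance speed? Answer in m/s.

In regeneration the rod-end outflow joins the pump flow into the cap end, so the net volume the pump must supply per unit advance equals the rod cross-section area.
Rod cross-section A_rod = π/4 × (2.76 cm)² = 5.983 cm^2
v = Q_pump / A_rod

v ≈ 0.0925 m/s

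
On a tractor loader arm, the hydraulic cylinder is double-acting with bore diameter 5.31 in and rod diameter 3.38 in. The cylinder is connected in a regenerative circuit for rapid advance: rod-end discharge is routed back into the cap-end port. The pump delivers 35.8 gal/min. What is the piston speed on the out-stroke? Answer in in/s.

v ≈ 15.4 in/s

In regeneration the rod-end outflow joins the pump flow into the cap end, so the net volume the pump must supply per unit advance equals the rod cross-section area.
Rod cross-section A_rod = π/4 × (3.38 in)² = 8.973 in^2
v = Q_pump / A_rod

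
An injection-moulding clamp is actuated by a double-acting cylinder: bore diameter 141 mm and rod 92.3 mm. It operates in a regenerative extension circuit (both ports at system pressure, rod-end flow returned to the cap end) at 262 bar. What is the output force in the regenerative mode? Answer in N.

F ≈ 1.75e5 N

With equal pressure on both faces, forces on the annular region cancel; the net push is pressure × rod cross-section.
Rod cross-section A_rod = π/4 × (92.3 mm)² = 6691 mm^2
F = P × A_rod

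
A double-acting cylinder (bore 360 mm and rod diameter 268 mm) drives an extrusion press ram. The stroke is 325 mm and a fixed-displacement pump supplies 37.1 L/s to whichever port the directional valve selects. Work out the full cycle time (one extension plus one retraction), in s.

Cap-side area A_cap = π/4 × (360 mm)² = 1.018e5 mm^2
Rod-side annular area A_ann = π/4 × (360² − 268²) = 45380 mm^2
t_ext = A_cap·L/Q = 0.8917 s
t_ret = A_ann·L/Q = 0.3975 s
t_cycle = t_ext + t_ret

t ≈ 1.29 s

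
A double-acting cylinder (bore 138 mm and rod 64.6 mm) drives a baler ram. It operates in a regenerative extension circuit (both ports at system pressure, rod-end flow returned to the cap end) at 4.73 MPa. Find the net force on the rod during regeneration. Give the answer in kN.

With equal pressure on both faces, forces on the annular region cancel; the net push is pressure × rod cross-section.
Rod cross-section A_rod = π/4 × (64.6 mm)² = 3278 mm^2
F = P × A_rod

F ≈ 15.5 kN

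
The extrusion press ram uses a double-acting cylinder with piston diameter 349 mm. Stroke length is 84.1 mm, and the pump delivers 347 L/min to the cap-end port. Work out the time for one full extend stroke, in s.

Cap-side area A_cap = π/4 × (349 mm)² = 95660 mm^2
Swept volume V = A × L; t = V / Q = A·L / Q

t ≈ 1.39 s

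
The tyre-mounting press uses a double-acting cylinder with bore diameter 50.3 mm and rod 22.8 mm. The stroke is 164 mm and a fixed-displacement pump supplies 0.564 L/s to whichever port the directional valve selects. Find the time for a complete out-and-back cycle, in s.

t ≈ 1.04 s

Cap-side area A_cap = π/4 × (50.3 mm)² = 1987 mm^2
Rod-side annular area A_ann = π/4 × (50.3² − 22.8²) = 1579 mm^2
t_ext = A_cap·L/Q = 0.5778 s
t_ret = A_ann·L/Q = 0.4591 s
t_cycle = t_ext + t_ret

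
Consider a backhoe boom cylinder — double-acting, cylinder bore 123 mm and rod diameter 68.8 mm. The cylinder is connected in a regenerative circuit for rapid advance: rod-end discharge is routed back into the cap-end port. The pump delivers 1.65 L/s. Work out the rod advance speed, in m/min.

v ≈ 26.6 m/min

In regeneration the rod-end outflow joins the pump flow into the cap end, so the net volume the pump must supply per unit advance equals the rod cross-section area.
Rod cross-section A_rod = π/4 × (68.8 mm)² = 3718 mm^2
v = Q_pump / A_rod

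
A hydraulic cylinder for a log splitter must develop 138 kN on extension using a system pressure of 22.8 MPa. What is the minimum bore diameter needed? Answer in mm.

Extension force acts on the full piston face: F = P × (π/4)D².
D = √(4F / (πP)) = √(4 × 138 kN / (π × 22.8 MPa))

D ≈ 87.8 mm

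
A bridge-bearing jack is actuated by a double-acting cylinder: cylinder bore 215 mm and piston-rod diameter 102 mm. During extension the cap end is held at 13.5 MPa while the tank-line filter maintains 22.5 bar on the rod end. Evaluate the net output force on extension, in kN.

Cap-side area A_cap = π/4 × (215 mm)² = 36310 mm^2
Rod-side annular area A_ann = π/4 × (215² − 102²) = 28130 mm^2
Net thrust = P_cap·A_cap − P_rod·A_ann = 490.1 kN − 63.30 kN

F ≈ 427 kN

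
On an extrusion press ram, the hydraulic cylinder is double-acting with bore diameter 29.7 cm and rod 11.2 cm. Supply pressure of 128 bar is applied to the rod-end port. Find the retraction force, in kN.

Rod-side annular area A_ann = π/4 × (29.7² − 11.2²) = 594.3 cm^2
On retraction the pressure acts on the annular area (bore minus rod).
F = P × A_ann

F ≈ 761 kN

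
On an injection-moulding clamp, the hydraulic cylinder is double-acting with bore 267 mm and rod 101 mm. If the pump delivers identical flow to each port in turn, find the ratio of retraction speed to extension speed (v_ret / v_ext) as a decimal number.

v_ret/v_ext ≈ 1.17

Cap-side area A_cap = π/4 × (267 mm)² = 55990 mm^2
Rod-side annular area A_ann = π/4 × (267² − 101²) = 47980 mm^2
For equal Q, v ∝ 1/A, so v_ret/v_ext = A_cap/A_ann.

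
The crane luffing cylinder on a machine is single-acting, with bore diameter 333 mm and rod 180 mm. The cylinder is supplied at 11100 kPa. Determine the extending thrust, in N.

F ≈ 9.67e5 N

Cap-side area A_cap = π/4 × (333 mm)² = 87090 mm^2
F = P × A_cap = 11100 kPa × A_cap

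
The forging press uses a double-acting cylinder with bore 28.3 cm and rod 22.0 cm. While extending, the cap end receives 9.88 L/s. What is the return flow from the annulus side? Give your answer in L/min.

Cap-side area A_cap = π/4 × (28.3 cm)² = 629.0 cm^2
Rod-side annular area A_ann = π/4 × (28.3² − 22.0²) = 248.9 cm^2
Piston speed v = Q_in/A_cap; rod-end outflow Q_out = v × A_ann = Q_in × A_ann/A_cap.

Q_out ≈ 235 L/min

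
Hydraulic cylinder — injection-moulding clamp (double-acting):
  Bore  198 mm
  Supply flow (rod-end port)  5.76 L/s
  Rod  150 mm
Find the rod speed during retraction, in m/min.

Rod-side annular area A_ann = π/4 × (198² − 150²) = 13120 mm^2
Flow into the rod-end port fills the annular volume.
v = Q / A

v ≈ 26.3 m/min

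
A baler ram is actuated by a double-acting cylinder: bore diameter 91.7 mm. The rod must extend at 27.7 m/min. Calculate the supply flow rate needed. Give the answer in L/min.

Q ≈ 183 L/min

Cap-side area A_cap = π/4 × (91.7 mm)² = 6604 mm^2
Q = A × v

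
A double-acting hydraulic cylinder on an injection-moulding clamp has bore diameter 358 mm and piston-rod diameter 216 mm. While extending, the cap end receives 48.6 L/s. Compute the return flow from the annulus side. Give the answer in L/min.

Q_out ≈ 1850 L/min

Cap-side area A_cap = π/4 × (358 mm)² = 1.007e5 mm^2
Rod-side annular area A_ann = π/4 × (358² − 216²) = 64020 mm^2
Piston speed v = Q_in/A_cap; rod-end outflow Q_out = v × A_ann = Q_in × A_ann/A_cap.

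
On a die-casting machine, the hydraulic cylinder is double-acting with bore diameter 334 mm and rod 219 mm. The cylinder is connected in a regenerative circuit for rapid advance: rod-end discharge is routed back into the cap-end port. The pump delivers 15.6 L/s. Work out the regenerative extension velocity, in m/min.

In regeneration the rod-end outflow joins the pump flow into the cap end, so the net volume the pump must supply per unit advance equals the rod cross-section area.
Rod cross-section A_rod = π/4 × (219 mm)² = 37670 mm^2
v = Q_pump / A_rod

v ≈ 24.8 m/min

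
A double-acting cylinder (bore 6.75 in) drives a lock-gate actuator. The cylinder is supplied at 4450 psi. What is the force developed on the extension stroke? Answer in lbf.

Cap-side area A_cap = π/4 × (6.75 in)² = 35.78 in^2
F = P × A_cap = 4450 psi × A_cap

F ≈ 1.59e5 lbf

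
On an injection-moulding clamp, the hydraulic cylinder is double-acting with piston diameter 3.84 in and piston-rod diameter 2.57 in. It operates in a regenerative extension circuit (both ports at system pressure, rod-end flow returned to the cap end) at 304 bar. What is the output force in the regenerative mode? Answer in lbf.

With equal pressure on both faces, forces on the annular region cancel; the net push is pressure × rod cross-section.
Rod cross-section A_rod = π/4 × (2.57 in)² = 5.187 in^2
F = P × A_rod

F ≈ 22900 lbf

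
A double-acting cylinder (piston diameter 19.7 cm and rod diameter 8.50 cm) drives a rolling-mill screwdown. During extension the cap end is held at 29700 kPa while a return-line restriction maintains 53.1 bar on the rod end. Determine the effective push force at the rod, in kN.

F ≈ 774 kN

Cap-side area A_cap = π/4 × (19.7 cm)² = 304.8 cm^2
Rod-side annular area A_ann = π/4 × (19.7² − 8.50²) = 248.1 cm^2
Net thrust = P_cap·A_cap − P_rod·A_ann = 905.3 kN − 131.7 kN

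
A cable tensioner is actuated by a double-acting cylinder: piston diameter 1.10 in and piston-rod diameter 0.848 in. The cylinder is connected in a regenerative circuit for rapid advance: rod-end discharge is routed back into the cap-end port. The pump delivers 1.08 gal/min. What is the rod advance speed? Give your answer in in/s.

In regeneration the rod-end outflow joins the pump flow into the cap end, so the net volume the pump must supply per unit advance equals the rod cross-section area.
Rod cross-section A_rod = π/4 × (0.848 in)² = 0.5648 in^2
v = Q_pump / A_rod

v ≈ 7.36 in/s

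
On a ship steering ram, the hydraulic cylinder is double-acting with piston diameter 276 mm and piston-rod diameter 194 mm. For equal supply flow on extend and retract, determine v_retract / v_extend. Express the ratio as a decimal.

v_ret/v_ext ≈ 1.98

Cap-side area A_cap = π/4 × (276 mm)² = 59830 mm^2
Rod-side annular area A_ann = π/4 × (276² − 194²) = 30270 mm^2
For equal Q, v ∝ 1/A, so v_ret/v_ext = A_cap/A_ann.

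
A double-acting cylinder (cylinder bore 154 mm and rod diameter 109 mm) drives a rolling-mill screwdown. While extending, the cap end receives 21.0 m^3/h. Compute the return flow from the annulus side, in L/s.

Cap-side area A_cap = π/4 × (154 mm)² = 18630 mm^2
Rod-side annular area A_ann = π/4 × (154² − 109²) = 9295 mm^2
Piston speed v = Q_in/A_cap; rod-end outflow Q_out = v × A_ann = Q_in × A_ann/A_cap.

Q_out ≈ 2.91 L/s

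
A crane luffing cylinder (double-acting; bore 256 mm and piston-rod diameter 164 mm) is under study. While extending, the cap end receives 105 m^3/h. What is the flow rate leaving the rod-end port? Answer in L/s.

Q_out ≈ 17.2 L/s

Cap-side area A_cap = π/4 × (256 mm)² = 51470 mm^2
Rod-side annular area A_ann = π/4 × (256² − 164²) = 30350 mm^2
Piston speed v = Q_in/A_cap; rod-end outflow Q_out = v × A_ann = Q_in × A_ann/A_cap.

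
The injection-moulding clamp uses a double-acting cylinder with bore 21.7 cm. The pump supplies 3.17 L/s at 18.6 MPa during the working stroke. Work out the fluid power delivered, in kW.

Hydraulic power = P × Q

W ≈ 59.0 kW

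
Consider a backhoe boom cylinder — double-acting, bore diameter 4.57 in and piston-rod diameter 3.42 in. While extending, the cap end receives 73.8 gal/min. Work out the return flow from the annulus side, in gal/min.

Cap-side area A_cap = π/4 × (4.57 in)² = 16.40 in^2
Rod-side annular area A_ann = π/4 × (4.57² − 3.42²) = 7.217 in^2
Piston speed v = Q_in/A_cap; rod-end outflow Q_out = v × A_ann = Q_in × A_ann/A_cap.

Q_out ≈ 32.5 gal/min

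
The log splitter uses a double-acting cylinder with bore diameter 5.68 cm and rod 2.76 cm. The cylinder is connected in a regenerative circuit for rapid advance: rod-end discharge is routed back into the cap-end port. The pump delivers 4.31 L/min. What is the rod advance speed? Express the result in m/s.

In regeneration the rod-end outflow joins the pump flow into the cap end, so the net volume the pump must supply per unit advance equals the rod cross-section area.
Rod cross-section A_rod = π/4 × (2.76 cm)² = 5.983 cm^2
v = Q_pump / A_rod

v ≈ 0.120 m/s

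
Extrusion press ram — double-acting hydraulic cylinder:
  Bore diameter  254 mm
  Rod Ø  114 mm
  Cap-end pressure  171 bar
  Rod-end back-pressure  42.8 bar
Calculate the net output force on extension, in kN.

F ≈ 693 kN

Cap-side area A_cap = π/4 × (254 mm)² = 50670 mm^2
Rod-side annular area A_ann = π/4 × (254² − 114²) = 40460 mm^2
Net thrust = P_cap·A_cap − P_rod·A_ann = 866.5 kN − 173.2 kN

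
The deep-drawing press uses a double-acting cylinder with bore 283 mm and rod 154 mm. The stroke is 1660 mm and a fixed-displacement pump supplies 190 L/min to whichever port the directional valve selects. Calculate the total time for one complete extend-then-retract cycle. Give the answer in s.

Cap-side area A_cap = π/4 × (283 mm)² = 62900 mm^2
Rod-side annular area A_ann = π/4 × (283² − 154²) = 44280 mm^2
t_ext = A_cap·L/Q = 32.97 s
t_ret = A_ann·L/Q = 23.21 s
t_cycle = t_ext + t_ret

t ≈ 56.2 s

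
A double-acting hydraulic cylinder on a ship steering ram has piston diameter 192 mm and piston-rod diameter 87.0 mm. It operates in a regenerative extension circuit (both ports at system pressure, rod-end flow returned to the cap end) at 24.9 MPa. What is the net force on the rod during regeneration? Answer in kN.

F ≈ 148 kN

With equal pressure on both faces, forces on the annular region cancel; the net push is pressure × rod cross-section.
Rod cross-section A_rod = π/4 × (87.0 mm)² = 5945 mm^2
F = P × A_rod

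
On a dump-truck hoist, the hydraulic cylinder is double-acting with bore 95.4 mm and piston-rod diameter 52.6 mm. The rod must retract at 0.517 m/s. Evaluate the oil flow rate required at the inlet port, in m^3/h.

Rod-side annular area A_ann = π/4 × (95.4² − 52.6²) = 4975 mm^2
Q = A × v

Q ≈ 9.26 m^3/h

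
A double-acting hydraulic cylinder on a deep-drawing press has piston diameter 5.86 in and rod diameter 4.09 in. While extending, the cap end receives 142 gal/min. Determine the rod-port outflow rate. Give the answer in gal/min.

Cap-side area A_cap = π/4 × (5.86 in)² = 26.97 in^2
Rod-side annular area A_ann = π/4 × (5.86² − 4.09²) = 13.83 in^2
Piston speed v = Q_in/A_cap; rod-end outflow Q_out = v × A_ann = Q_in × A_ann/A_cap.

Q_out ≈ 72.8 gal/min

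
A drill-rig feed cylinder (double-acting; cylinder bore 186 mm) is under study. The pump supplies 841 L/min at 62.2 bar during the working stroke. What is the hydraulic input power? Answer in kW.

W ≈ 87.2 kW

Hydraulic power = P × Q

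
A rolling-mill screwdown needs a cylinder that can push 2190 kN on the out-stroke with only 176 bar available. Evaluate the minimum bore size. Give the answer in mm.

D ≈ 398 mm

Extension force acts on the full piston face: F = P × (π/4)D².
D = √(4F / (πP)) = √(4 × 2190 kN / (π × 176 bar))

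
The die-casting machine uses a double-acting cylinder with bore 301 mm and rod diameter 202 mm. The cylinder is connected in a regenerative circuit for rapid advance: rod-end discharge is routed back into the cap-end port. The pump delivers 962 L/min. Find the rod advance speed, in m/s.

v ≈ 0.500 m/s

In regeneration the rod-end outflow joins the pump flow into the cap end, so the net volume the pump must supply per unit advance equals the rod cross-section area.
Rod cross-section A_rod = π/4 × (202 mm)² = 32050 mm^2
v = Q_pump / A_rod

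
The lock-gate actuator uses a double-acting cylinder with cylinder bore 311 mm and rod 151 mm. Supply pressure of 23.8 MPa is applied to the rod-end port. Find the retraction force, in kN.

F ≈ 1380 kN

Rod-side annular area A_ann = π/4 × (311² − 151²) = 58060 mm^2
On retraction the pressure acts on the annular area (bore minus rod).
F = P × A_ann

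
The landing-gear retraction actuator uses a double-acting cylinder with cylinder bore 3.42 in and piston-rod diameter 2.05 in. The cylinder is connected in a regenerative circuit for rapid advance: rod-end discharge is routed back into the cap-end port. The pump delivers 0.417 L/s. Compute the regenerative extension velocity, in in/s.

v ≈ 7.71 in/s

In regeneration the rod-end outflow joins the pump flow into the cap end, so the net volume the pump must supply per unit advance equals the rod cross-section area.
Rod cross-section A_rod = π/4 × (2.05 in)² = 3.301 in^2
v = Q_pump / A_rod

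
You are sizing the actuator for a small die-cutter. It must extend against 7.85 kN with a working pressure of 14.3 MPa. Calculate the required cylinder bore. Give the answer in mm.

Extension force acts on the full piston face: F = P × (π/4)D².
D = √(4F / (πP)) = √(4 × 7.85 kN / (π × 14.3 MPa))

D ≈ 26.4 mm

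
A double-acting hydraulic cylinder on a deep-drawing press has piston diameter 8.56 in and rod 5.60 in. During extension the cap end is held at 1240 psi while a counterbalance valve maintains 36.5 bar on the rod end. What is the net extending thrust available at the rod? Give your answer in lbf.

Cap-side area A_cap = π/4 × (8.56 in)² = 57.55 in^2
Rod-side annular area A_ann = π/4 × (8.56² − 5.60²) = 32.92 in^2
Net thrust = P_cap·A_cap − P_rod·A_ann = 71360 lbf − 17430 lbf

F ≈ 53900 lbf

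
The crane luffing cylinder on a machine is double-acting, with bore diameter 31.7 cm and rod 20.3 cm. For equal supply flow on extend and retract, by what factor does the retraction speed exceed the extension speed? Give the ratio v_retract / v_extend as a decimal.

v_ret/v_ext ≈ 1.70

Cap-side area A_cap = π/4 × (31.7 cm)² = 789.2 cm^2
Rod-side annular area A_ann = π/4 × (31.7² − 20.3²) = 465.6 cm^2
For equal Q, v ∝ 1/A, so v_ret/v_ext = A_cap/A_ann.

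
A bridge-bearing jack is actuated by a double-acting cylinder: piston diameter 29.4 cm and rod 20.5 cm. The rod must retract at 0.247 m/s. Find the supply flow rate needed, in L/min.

Q ≈ 517 L/min

Rod-side annular area A_ann = π/4 × (29.4² − 20.5²) = 348.8 cm^2
Q = A × v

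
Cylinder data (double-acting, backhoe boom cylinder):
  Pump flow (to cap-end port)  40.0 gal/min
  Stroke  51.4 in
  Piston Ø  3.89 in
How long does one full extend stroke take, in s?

t ≈ 3.97 s

Cap-side area A_cap = π/4 × (3.89 in)² = 11.88 in^2
Swept volume V = A × L; t = V / Q = A·L / Q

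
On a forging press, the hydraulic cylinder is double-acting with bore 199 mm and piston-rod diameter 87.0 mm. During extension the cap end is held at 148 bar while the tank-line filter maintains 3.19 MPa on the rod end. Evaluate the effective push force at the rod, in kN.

F ≈ 380 kN

Cap-side area A_cap = π/4 × (199 mm)² = 31100 mm^2
Rod-side annular area A_ann = π/4 × (199² − 87.0²) = 25160 mm^2
Net thrust = P_cap·A_cap − P_rod·A_ann = 460.3 kN − 80.25 kN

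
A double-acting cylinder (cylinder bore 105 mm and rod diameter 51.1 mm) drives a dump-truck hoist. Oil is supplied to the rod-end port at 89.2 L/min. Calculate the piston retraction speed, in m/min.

v ≈ 13.5 m/min

Rod-side annular area A_ann = π/4 × (105² − 51.1²) = 6608 mm^2
Flow into the rod-end port fills the annular volume.
v = Q / A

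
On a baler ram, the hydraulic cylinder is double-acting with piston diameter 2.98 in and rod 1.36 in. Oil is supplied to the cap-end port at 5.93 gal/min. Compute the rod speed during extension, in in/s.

v ≈ 3.27 in/s

Cap-side area A_cap = π/4 × (2.98 in)² = 6.975 in^2
v = Q / A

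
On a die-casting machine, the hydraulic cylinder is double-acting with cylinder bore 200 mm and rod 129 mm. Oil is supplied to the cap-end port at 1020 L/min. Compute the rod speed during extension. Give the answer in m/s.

Cap-side area A_cap = π/4 × (200 mm)² = 31420 mm^2
v = Q / A

v ≈ 0.541 m/s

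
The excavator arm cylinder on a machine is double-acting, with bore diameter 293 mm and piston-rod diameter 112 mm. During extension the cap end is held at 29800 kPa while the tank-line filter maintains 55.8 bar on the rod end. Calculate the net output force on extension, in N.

F ≈ 1.69e6 N

Cap-side area A_cap = π/4 × (293 mm)² = 67430 mm^2
Rod-side annular area A_ann = π/4 × (293² − 112²) = 57570 mm^2
Net thrust = P_cap·A_cap − P_rod·A_ann = 2.009e6 N − 3.213e5 N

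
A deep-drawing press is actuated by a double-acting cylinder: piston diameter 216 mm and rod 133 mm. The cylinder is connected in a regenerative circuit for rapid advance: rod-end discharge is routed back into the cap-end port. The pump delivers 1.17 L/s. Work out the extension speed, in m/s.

In regeneration the rod-end outflow joins the pump flow into the cap end, so the net volume the pump must supply per unit advance equals the rod cross-section area.
Rod cross-section A_rod = π/4 × (133 mm)² = 13890 mm^2
v = Q_pump / A_rod

v ≈ 0.0842 m/s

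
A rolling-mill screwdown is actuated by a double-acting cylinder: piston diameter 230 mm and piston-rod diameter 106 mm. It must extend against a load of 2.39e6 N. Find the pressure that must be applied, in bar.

Cap-side area A_cap = π/4 × (230 mm)² = 41550 mm^2
P = F / A = 2.39e6 N / A

P ≈ 575 bar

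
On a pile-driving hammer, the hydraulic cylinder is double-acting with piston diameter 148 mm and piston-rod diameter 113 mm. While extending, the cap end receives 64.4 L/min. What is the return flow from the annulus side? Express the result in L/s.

Q_out ≈ 0.448 L/s

Cap-side area A_cap = π/4 × (148 mm)² = 17200 mm^2
Rod-side annular area A_ann = π/4 × (148² − 113²) = 7175 mm^2
Piston speed v = Q_in/A_cap; rod-end outflow Q_out = v × A_ann = Q_in × A_ann/A_cap.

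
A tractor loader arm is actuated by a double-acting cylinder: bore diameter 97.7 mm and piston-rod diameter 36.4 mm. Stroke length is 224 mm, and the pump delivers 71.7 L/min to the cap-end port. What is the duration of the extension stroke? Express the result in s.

t ≈ 1.41 s

Cap-side area A_cap = π/4 × (97.7 mm)² = 7497 mm^2
Swept volume V = A × L; t = V / Q = A·L / Q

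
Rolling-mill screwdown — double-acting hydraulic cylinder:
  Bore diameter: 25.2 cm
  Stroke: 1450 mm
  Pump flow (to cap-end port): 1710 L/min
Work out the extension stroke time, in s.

t ≈ 2.54 s

Cap-side area A_cap = π/4 × (25.2 cm)² = 498.8 cm^2
Swept volume V = A × L; t = V / Q = A·L / Q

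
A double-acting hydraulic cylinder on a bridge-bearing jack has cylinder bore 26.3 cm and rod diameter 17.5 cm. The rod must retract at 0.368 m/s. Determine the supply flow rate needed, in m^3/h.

Rod-side annular area A_ann = π/4 × (26.3² − 17.5²) = 302.7 cm^2
Q = A × v

Q ≈ 40.1 m^3/h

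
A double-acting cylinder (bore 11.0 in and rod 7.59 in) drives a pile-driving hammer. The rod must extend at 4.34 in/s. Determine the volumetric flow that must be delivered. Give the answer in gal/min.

Q ≈ 107 gal/min

Cap-side area A_cap = π/4 × (11.0 in)² = 95.03 in^2
Q = A × v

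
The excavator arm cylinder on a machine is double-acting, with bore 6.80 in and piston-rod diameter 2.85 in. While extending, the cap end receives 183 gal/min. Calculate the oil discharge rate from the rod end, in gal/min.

Cap-side area A_cap = π/4 × (6.80 in)² = 36.32 in^2
Rod-side annular area A_ann = π/4 × (6.80² − 2.85²) = 29.94 in^2
Piston speed v = Q_in/A_cap; rod-end outflow Q_out = v × A_ann = Q_in × A_ann/A_cap.

Q_out ≈ 151 gal/min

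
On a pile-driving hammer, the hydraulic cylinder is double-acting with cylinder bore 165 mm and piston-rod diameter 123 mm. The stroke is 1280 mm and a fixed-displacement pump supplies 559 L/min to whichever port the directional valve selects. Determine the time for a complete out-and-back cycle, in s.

t ≈ 4.24 s

Cap-side area A_cap = π/4 × (165 mm)² = 21380 mm^2
Rod-side annular area A_ann = π/4 × (165² − 123²) = 9500 mm^2
t_ext = A_cap·L/Q = 2.938 s
t_ret = A_ann·L/Q = 1.305 s
t_cycle = t_ext + t_ret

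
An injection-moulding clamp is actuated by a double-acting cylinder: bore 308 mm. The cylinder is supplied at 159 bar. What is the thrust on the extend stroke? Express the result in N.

Cap-side area A_cap = π/4 × (308 mm)² = 74510 mm^2
F = P × A_cap = 159 bar × A_cap

F ≈ 1.18e6 N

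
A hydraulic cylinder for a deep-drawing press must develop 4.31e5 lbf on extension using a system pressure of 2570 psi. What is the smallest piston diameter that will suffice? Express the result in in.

D ≈ 14.6 in

Extension force acts on the full piston face: F = P × (π/4)D².
D = √(4F / (πP)) = √(4 × 4.31e5 lbf / (π × 2570 psi))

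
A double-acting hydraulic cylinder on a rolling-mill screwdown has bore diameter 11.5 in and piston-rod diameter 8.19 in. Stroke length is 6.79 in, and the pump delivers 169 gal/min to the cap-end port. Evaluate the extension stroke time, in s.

Cap-side area A_cap = π/4 × (11.5 in)² = 103.9 in^2
Swept volume V = A × L; t = V / Q = A·L / Q

t ≈ 1.08 s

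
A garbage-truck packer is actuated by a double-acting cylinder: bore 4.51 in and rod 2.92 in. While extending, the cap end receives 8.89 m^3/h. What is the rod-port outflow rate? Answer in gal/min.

Cap-side area A_cap = π/4 × (4.51 in)² = 15.98 in^2
Rod-side annular area A_ann = π/4 × (4.51² − 2.92²) = 9.278 in^2
Piston speed v = Q_in/A_cap; rod-end outflow Q_out = v × A_ann = Q_in × A_ann/A_cap.

Q_out ≈ 22.7 gal/min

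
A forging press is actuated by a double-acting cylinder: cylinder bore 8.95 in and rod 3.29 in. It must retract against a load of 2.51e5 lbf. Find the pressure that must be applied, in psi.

Rod-side annular area A_ann = π/4 × (8.95² − 3.29²) = 54.41 in^2
Retraction: pressure acts on the annular area.
P = F / A = 2.51e5 lbf / A

P ≈ 4610 psi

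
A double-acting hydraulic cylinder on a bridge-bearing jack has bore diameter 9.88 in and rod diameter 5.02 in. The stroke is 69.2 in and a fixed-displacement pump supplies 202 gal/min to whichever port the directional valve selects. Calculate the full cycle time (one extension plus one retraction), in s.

t ≈ 11.9 s

Cap-side area A_cap = π/4 × (9.88 in)² = 76.67 in^2
Rod-side annular area A_ann = π/4 × (9.88² − 5.02²) = 56.87 in^2
t_ext = A_cap·L/Q = 6.822 s
t_ret = A_ann·L/Q = 5.061 s
t_cycle = t_ext + t_ret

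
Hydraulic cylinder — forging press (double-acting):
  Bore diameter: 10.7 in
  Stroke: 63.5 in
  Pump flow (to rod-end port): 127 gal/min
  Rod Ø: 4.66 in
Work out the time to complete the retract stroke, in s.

Rod-side annular area A_ann = π/4 × (10.7² − 4.66²) = 72.86 in^2
Swept volume V = A × L; t = V / Q = A·L / Q

t ≈ 9.46 s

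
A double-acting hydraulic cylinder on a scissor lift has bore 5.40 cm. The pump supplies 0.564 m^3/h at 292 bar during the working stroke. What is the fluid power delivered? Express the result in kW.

Hydraulic power = P × Q

W ≈ 4.57 kW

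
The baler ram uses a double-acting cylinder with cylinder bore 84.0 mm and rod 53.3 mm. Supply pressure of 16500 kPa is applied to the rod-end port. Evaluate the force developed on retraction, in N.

F ≈ 54600 N

Rod-side annular area A_ann = π/4 × (84.0² − 53.3²) = 3311 mm^2
On retraction the pressure acts on the annular area (bore minus rod).
F = P × A_ann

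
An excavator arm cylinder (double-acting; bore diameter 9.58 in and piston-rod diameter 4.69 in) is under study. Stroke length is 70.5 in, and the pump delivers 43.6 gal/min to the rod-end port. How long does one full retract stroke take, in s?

t ≈ 23.0 s

Rod-side annular area A_ann = π/4 × (9.58² − 4.69²) = 54.81 in^2
Swept volume V = A × L; t = V / Q = A·L / Q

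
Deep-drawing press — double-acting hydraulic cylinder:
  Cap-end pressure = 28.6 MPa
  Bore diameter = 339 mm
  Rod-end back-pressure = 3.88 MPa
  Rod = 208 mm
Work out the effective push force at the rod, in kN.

Cap-side area A_cap = π/4 × (339 mm)² = 90260 mm^2
Rod-side annular area A_ann = π/4 × (339² − 208²) = 56280 mm^2
Net thrust = P_cap·A_cap − P_rod·A_ann = 2581 kN − 218.4 kN

F ≈ 2360 kN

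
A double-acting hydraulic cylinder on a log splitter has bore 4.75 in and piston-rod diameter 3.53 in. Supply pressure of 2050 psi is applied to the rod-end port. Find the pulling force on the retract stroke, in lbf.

F ≈ 16300 lbf

Rod-side annular area A_ann = π/4 × (4.75² − 3.53²) = 7.934 in^2
On retraction the pressure acts on the annular area (bore minus rod).
F = P × A_ann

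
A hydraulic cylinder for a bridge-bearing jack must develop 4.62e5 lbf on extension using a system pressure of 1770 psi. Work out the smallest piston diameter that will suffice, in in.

D ≈ 18.2 in

Extension force acts on the full piston face: F = P × (π/4)D².
D = √(4F / (πP)) = √(4 × 4.62e5 lbf / (π × 1770 psi))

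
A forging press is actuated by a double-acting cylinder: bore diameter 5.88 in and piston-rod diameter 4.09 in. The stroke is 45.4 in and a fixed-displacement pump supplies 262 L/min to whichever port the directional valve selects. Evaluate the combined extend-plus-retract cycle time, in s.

t ≈ 7.01 s

Cap-side area A_cap = π/4 × (5.88 in)² = 27.15 in^2
Rod-side annular area A_ann = π/4 × (5.88² − 4.09²) = 14.02 in^2
t_ext = A_cap·L/Q = 4.626 s
t_ret = A_ann·L/Q = 2.388 s
t_cycle = t_ext + t_ret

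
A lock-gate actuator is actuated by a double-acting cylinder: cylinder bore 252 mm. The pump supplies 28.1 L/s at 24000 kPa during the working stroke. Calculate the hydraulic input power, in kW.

W ≈ 674 kW

Hydraulic power = P × Q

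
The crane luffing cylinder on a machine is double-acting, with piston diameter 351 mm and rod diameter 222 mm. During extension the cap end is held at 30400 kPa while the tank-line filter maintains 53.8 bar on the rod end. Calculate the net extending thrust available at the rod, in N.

F ≈ 2.63e6 N

Cap-side area A_cap = π/4 × (351 mm)² = 96760 mm^2
Rod-side annular area A_ann = π/4 × (351² − 222²) = 58050 mm^2
Net thrust = P_cap·A_cap − P_rod·A_ann = 2.942e6 N − 3.123e5 N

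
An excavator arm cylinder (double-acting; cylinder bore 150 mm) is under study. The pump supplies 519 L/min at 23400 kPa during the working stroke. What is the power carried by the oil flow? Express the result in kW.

Hydraulic power = P × Q

W ≈ 202 kW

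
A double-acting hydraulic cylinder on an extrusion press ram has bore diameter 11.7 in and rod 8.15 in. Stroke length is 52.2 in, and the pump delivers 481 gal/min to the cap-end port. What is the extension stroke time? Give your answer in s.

t ≈ 3.03 s

Cap-side area A_cap = π/4 × (11.7 in)² = 107.5 in^2
Swept volume V = A × L; t = V / Q = A·L / Q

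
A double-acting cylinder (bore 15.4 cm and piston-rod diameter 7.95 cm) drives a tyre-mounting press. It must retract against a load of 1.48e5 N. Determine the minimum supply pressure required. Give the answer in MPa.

Rod-side annular area A_ann = π/4 × (15.4² − 7.95²) = 136.6 cm^2
Retraction: pressure acts on the annular area.
P = F / A = 1.48e5 N / A

P ≈ 10.8 MPa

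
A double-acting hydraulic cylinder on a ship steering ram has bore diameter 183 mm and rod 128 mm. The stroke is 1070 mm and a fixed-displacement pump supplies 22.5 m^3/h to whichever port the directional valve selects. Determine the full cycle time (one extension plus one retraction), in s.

t ≈ 6.80 s

Cap-side area A_cap = π/4 × (183 mm)² = 26300 mm^2
Rod-side annular area A_ann = π/4 × (183² − 128²) = 13430 mm^2
t_ext = A_cap·L/Q = 4.503 s
t_ret = A_ann·L/Q = 2.300 s
t_cycle = t_ext + t_ret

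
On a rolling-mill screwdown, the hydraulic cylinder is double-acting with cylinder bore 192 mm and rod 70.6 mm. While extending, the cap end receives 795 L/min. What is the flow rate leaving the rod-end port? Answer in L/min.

Q_out ≈ 688 L/min

Cap-side area A_cap = π/4 × (192 mm)² = 28950 mm^2
Rod-side annular area A_ann = π/4 × (192² − 70.6²) = 25040 mm^2
Piston speed v = Q_in/A_cap; rod-end outflow Q_out = v × A_ann = Q_in × A_ann/A_cap.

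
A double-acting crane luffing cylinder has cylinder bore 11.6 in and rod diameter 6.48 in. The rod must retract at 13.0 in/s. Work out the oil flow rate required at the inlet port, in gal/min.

Q ≈ 245 gal/min

Rod-side annular area A_ann = π/4 × (11.6² − 6.48²) = 72.70 in^2
Q = A × v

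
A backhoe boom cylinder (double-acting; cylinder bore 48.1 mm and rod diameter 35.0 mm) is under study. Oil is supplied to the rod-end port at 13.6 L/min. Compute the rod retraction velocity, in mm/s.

v ≈ 265 mm/s

Rod-side annular area A_ann = π/4 × (48.1² − 35.0²) = 855.0 mm^2
Flow into the rod-end port fills the annular volume.
v = Q / A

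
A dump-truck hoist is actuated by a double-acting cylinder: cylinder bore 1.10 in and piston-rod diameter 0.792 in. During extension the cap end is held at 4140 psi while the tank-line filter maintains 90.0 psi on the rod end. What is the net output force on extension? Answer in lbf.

Cap-side area A_cap = π/4 × (1.10 in)² = 0.9503 in^2
Rod-side annular area A_ann = π/4 × (1.10² − 0.792²) = 0.4577 in^2
Net thrust = P_cap·A_cap − P_rod·A_ann = 3934 lbf − 41.19 lbf

F ≈ 3890 lbf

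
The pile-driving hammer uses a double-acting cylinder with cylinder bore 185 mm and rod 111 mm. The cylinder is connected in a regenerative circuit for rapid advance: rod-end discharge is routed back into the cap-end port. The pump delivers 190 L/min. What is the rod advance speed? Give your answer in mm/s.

v ≈ 327 mm/s

In regeneration the rod-end outflow joins the pump flow into the cap end, so the net volume the pump must supply per unit advance equals the rod cross-section area.
Rod cross-section A_rod = π/4 × (111 mm)² = 9677 mm^2
v = Q_pump / A_rod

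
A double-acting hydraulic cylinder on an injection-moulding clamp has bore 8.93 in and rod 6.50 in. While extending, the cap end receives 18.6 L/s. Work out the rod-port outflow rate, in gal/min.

Cap-side area A_cap = π/4 × (8.93 in)² = 62.63 in^2
Rod-side annular area A_ann = π/4 × (8.93² − 6.50²) = 29.45 in^2
Piston speed v = Q_in/A_cap; rod-end outflow Q_out = v × A_ann = Q_in × A_ann/A_cap.

Q_out ≈ 139 gal/min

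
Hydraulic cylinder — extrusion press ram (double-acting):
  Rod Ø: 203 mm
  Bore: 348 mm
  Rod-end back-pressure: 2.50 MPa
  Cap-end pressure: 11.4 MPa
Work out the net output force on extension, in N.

Cap-side area A_cap = π/4 × (348 mm)² = 95110 mm^2
Rod-side annular area A_ann = π/4 × (348² − 203²) = 62750 mm^2
Net thrust = P_cap·A_cap − P_rod·A_ann = 1.084e6 N − 1.569e5 N

F ≈ 9.27e5 N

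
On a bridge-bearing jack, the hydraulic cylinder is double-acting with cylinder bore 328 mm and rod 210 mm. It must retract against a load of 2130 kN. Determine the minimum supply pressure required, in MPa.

P ≈ 42.7 MPa

Rod-side annular area A_ann = π/4 × (328² − 210²) = 49860 mm^2
Retraction: pressure acts on the annular area.
P = F / A = 2130 kN / A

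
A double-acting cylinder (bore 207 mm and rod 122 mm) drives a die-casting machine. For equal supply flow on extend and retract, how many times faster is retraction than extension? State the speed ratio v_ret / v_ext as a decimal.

Cap-side area A_cap = π/4 × (207 mm)² = 33650 mm^2
Rod-side annular area A_ann = π/4 × (207² − 122²) = 21960 mm^2
For equal Q, v ∝ 1/A, so v_ret/v_ext = A_cap/A_ann.

v_ret/v_ext ≈ 1.53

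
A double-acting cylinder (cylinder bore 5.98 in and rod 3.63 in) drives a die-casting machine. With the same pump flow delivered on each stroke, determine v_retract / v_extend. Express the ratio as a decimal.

Cap-side area A_cap = π/4 × (5.98 in)² = 28.09 in^2
Rod-side annular area A_ann = π/4 × (5.98² − 3.63²) = 17.74 in^2
For equal Q, v ∝ 1/A, so v_ret/v_ext = A_cap/A_ann.

v_ret/v_ext ≈ 1.58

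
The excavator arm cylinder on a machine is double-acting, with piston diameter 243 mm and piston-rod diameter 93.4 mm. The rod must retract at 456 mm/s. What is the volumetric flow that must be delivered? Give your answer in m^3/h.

Rod-side annular area A_ann = π/4 × (243² − 93.4²) = 39530 mm^2
Q = A × v

Q ≈ 64.9 m^3/h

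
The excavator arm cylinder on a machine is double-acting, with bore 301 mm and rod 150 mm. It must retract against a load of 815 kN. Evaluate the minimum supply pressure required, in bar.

Rod-side annular area A_ann = π/4 × (301² − 150²) = 53490 mm^2
Retraction: pressure acts on the annular area.
P = F / A = 815 kN / A

P ≈ 152 bar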